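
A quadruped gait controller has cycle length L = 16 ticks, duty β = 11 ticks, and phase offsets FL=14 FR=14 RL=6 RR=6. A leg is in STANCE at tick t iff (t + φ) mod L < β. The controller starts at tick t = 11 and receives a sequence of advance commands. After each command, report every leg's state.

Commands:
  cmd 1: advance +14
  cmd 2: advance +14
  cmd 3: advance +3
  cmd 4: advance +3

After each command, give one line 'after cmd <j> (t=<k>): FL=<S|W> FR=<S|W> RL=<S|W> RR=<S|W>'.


start t=11: FL=S FR=S RL=S RR=S
cmd 1: advance +14 → t=25, phase=(7,7,15,15) → FL=S FR=S RL=W RR=W
cmd 2: advance +14 → t=39, phase=(5,5,13,13) → FL=S FR=S RL=W RR=W
cmd 3: advance +3 → t=42, phase=(8,8,0,0) → FL=S FR=S RL=S RR=S
cmd 4: advance +3 → t=45, phase=(11,11,3,3) → FL=W FR=W RL=S RR=S

after cmd 1 (t=25): FL=S FR=S RL=W RR=W
after cmd 2 (t=39): FL=S FR=S RL=W RR=W
after cmd 3 (t=42): FL=S FR=S RL=S RR=S
after cmd 4 (t=45): FL=W FR=W RL=S RR=S


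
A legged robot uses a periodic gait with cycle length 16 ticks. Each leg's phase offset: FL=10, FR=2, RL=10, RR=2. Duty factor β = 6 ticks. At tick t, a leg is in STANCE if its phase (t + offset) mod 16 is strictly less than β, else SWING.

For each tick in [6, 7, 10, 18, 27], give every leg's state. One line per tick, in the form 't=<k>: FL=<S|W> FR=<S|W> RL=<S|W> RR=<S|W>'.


t=6: FL=S FR=W RL=S RR=W
t=7: FL=S FR=W RL=S RR=W
t=10: FL=S FR=W RL=S RR=W
t=18: FL=W FR=S RL=W RR=S
t=27: FL=S FR=W RL=S RR=W

t=6: phase=(0,8,0,8) vs β=6 → FL=S FR=W RL=S RR=W
t=7: phase=(1,9,1,9) vs β=6 → FL=S FR=W RL=S RR=W
t=10: phase=(4,12,4,12) vs β=6 → FL=S FR=W RL=S RR=W
t=18: phase=(12,4,12,4) vs β=6 → FL=W FR=S RL=W RR=S
t=27: phase=(5,13,5,13) vs β=6 → FL=S FR=W RL=S RR=W


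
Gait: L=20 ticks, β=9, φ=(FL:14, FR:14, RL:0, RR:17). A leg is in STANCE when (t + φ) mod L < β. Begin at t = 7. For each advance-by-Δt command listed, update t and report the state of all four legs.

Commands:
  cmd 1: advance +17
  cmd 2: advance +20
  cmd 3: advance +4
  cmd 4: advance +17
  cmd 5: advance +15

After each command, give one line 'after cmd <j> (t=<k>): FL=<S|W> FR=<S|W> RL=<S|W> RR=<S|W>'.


start t=7: FL=S FR=S RL=S RR=S
cmd 1: advance +17 → t=24, phase=(18,18,4,1) → FL=W FR=W RL=S RR=S
cmd 2: advance +20 → t=44, phase=(18,18,4,1) → FL=W FR=W RL=S RR=S
cmd 3: advance +4 → t=48, phase=(2,2,8,5) → FL=S FR=S RL=S RR=S
cmd 4: advance +17 → t=65, phase=(19,19,5,2) → FL=W FR=W RL=S RR=S
cmd 5: advance +15 → t=80, phase=(14,14,0,17) → FL=W FR=W RL=S RR=W

after cmd 1 (t=24): FL=W FR=W RL=S RR=S
after cmd 2 (t=44): FL=W FR=W RL=S RR=S
after cmd 3 (t=48): FL=S FR=S RL=S RR=S
after cmd 4 (t=65): FL=W FR=W RL=S RR=S
after cmd 5 (t=80): FL=W FR=W RL=S RR=W


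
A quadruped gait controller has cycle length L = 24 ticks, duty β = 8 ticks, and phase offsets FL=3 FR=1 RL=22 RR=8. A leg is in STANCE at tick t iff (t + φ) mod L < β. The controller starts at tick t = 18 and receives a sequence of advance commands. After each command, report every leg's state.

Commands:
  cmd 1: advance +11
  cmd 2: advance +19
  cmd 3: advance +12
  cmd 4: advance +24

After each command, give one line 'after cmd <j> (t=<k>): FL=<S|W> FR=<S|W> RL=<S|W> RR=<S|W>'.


start t=18: FL=W FR=W RL=W RR=S
cmd 1: advance +11 → t=29, phase=(8,6,3,13) → FL=W FR=S RL=S RR=W
cmd 2: advance +19 → t=48, phase=(3,1,22,8) → FL=S FR=S RL=W RR=W
cmd 3: advance +12 → t=60, phase=(15,13,10,20) → FL=W FR=W RL=W RR=W
cmd 4: advance +24 → t=84, phase=(15,13,10,20) → FL=W FR=W RL=W RR=W

after cmd 1 (t=29): FL=W FR=S RL=S RR=W
after cmd 2 (t=48): FL=S FR=S RL=W RR=W
after cmd 3 (t=60): FL=W FR=W RL=W RR=W
after cmd 4 (t=84): FL=W FR=W RL=W RR=W


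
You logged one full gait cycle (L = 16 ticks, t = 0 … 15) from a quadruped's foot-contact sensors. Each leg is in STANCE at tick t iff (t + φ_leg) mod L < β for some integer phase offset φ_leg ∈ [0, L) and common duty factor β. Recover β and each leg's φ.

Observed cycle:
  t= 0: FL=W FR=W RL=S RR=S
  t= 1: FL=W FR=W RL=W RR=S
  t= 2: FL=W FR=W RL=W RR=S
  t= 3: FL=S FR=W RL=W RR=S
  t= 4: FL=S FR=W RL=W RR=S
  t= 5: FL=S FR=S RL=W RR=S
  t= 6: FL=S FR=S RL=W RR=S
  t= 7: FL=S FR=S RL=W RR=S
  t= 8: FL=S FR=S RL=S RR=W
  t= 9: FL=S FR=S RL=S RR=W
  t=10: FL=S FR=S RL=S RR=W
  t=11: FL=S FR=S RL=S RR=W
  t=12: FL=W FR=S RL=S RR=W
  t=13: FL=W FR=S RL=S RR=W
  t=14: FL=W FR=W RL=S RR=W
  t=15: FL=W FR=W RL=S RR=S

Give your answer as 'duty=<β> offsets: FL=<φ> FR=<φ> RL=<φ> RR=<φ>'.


duty=9 offsets: FL=13 FR=11 RL=8 RR=1

duty β = stance ticks per leg = 9
FL: stance ticks = 9; W→S at t=3 → φ=13
FR: stance ticks = 9; W→S at t=5 → φ=11
RL: stance ticks = 9; W→S at t=8 → φ=8
RR: stance ticks = 9; W→S at t=15 → φ=1


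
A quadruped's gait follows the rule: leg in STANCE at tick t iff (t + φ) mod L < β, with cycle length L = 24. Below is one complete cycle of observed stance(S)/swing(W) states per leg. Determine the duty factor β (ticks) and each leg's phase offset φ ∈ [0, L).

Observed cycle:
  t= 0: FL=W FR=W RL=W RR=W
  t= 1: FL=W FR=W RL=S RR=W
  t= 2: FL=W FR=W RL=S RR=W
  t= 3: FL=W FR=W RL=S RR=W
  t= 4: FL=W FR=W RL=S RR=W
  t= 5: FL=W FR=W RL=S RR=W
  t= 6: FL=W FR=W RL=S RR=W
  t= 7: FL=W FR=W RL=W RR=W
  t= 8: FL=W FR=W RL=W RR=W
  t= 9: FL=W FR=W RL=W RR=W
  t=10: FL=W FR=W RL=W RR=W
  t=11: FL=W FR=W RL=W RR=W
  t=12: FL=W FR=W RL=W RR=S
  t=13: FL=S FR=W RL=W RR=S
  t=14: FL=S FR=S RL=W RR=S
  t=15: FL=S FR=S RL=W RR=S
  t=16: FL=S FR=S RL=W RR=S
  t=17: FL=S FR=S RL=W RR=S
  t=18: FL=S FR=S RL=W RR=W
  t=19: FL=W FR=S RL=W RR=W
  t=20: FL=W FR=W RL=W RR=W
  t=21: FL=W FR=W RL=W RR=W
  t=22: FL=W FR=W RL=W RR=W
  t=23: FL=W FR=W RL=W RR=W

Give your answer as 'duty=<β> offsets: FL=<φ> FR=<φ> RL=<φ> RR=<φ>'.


duty=6 offsets: FL=11 FR=10 RL=23 RR=12

duty β = stance ticks per leg = 6
FL: stance ticks = 6; W→S at t=13 → φ=11
FR: stance ticks = 6; W→S at t=14 → φ=10
RL: stance ticks = 6; W→S at t=1 → φ=23
RR: stance ticks = 6; W→S at t=12 → φ=12


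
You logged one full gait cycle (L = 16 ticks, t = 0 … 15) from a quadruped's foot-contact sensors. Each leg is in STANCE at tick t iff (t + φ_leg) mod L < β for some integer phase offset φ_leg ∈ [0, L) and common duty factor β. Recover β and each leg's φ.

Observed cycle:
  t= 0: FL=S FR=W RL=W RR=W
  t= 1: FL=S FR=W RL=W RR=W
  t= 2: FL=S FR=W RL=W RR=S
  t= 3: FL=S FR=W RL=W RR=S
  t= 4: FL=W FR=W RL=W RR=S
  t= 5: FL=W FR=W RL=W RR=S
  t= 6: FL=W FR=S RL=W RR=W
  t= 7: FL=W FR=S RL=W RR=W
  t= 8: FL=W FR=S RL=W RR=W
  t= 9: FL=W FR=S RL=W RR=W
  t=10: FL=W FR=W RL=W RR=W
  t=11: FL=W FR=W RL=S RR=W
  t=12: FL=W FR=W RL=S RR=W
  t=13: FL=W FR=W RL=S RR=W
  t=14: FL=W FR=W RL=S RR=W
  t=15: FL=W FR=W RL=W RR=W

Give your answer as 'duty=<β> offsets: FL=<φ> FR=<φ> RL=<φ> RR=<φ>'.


duty β = stance ticks per leg = 4
FL: stance ticks = 4; W→S at t=0 → φ=0
FR: stance ticks = 4; W→S at t=6 → φ=10
RL: stance ticks = 4; W→S at t=11 → φ=5
RR: stance ticks = 4; W→S at t=2 → φ=14

duty=4 offsets: FL=0 FR=10 RL=5 RR=14


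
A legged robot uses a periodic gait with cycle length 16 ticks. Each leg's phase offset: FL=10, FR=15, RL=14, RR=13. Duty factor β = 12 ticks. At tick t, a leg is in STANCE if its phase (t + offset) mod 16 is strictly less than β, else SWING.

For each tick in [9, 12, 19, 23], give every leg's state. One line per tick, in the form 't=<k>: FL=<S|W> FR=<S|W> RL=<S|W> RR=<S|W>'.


t=9: phase=(3,8,7,6) vs β=12 → FL=S FR=S RL=S RR=S
t=12: phase=(6,11,10,9) vs β=12 → FL=S FR=S RL=S RR=S
t=19: phase=(13,2,1,0) vs β=12 → FL=W FR=S RL=S RR=S
t=23: phase=(1,6,5,4) vs β=12 → FL=S FR=S RL=S RR=S

t=9: FL=S FR=S RL=S RR=S
t=12: FL=S FR=S RL=S RR=S
t=19: FL=W FR=S RL=S RR=S
t=23: FL=S FR=S RL=S RR=S


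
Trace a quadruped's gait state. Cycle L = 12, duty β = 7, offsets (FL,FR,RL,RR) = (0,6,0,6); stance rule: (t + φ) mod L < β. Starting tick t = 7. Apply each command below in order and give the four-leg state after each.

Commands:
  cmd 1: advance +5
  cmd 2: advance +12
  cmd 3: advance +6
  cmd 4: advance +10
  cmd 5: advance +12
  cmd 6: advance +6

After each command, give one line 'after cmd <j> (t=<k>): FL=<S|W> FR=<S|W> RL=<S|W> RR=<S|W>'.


start t=7: FL=W FR=S RL=W RR=S
cmd 1: advance +5 → t=12, phase=(0,6,0,6) → FL=S FR=S RL=S RR=S
cmd 2: advance +12 → t=24, phase=(0,6,0,6) → FL=S FR=S RL=S RR=S
cmd 3: advance +6 → t=30, phase=(6,0,6,0) → FL=S FR=S RL=S RR=S
cmd 4: advance +10 → t=40, phase=(4,10,4,10) → FL=S FR=W RL=S RR=W
cmd 5: advance +12 → t=52, phase=(4,10,4,10) → FL=S FR=W RL=S RR=W
cmd 6: advance +6 → t=58, phase=(10,4,10,4) → FL=W FR=S RL=W RR=S

after cmd 1 (t=12): FL=S FR=S RL=S RR=S
after cmd 2 (t=24): FL=S FR=S RL=S RR=S
after cmd 3 (t=30): FL=S FR=S RL=S RR=S
after cmd 4 (t=40): FL=S FR=W RL=S RR=W
after cmd 5 (t=52): FL=S FR=W RL=S RR=W
after cmd 6 (t=58): FL=W FR=S RL=W RR=S


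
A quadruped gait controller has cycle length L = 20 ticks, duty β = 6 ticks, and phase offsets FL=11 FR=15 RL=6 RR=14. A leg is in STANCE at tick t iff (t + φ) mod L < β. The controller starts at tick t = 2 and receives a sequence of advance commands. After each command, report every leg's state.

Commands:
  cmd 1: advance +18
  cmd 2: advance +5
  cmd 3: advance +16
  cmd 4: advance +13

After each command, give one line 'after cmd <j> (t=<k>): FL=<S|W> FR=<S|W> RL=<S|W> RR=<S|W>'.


after cmd 1 (t=20): FL=W FR=W RL=W RR=W
after cmd 2 (t=25): FL=W FR=S RL=W RR=W
after cmd 3 (t=41): FL=W FR=W RL=W RR=W
after cmd 4 (t=54): FL=S FR=W RL=S RR=W

start t=2: FL=W FR=W RL=W RR=W
cmd 1: advance +18 → t=20, phase=(11,15,6,14) → FL=W FR=W RL=W RR=W
cmd 2: advance +5 → t=25, phase=(16,0,11,19) → FL=W FR=S RL=W RR=W
cmd 3: advance +16 → t=41, phase=(12,16,7,15) → FL=W FR=W RL=W RR=W
cmd 4: advance +13 → t=54, phase=(5,9,0,8) → FL=S FR=W RL=S RR=W


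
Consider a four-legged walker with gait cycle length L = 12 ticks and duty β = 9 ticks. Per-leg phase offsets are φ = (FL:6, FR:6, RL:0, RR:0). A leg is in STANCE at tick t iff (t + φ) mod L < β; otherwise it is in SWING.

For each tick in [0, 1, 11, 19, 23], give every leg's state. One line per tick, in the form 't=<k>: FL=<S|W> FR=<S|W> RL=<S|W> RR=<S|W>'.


t=0: phase=(6,6,0,0) vs β=9 → FL=S FR=S RL=S RR=S
t=1: phase=(7,7,1,1) vs β=9 → FL=S FR=S RL=S RR=S
t=11: phase=(5,5,11,11) vs β=9 → FL=S FR=S RL=W RR=W
t=19: phase=(1,1,7,7) vs β=9 → FL=S FR=S RL=S RR=S
t=23: phase=(5,5,11,11) vs β=9 → FL=S FR=S RL=W RR=W

t=0: FL=S FR=S RL=S RR=S
t=1: FL=S FR=S RL=S RR=S
t=11: FL=S FR=S RL=W RR=W
t=19: FL=S FR=S RL=S RR=S
t=23: FL=S FR=S RL=W RR=W


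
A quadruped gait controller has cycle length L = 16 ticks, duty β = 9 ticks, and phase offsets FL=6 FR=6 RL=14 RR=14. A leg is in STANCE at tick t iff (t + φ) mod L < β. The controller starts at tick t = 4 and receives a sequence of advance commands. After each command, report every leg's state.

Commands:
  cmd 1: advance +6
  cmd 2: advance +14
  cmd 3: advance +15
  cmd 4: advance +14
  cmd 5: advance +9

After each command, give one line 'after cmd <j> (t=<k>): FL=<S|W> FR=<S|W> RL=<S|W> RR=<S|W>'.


after cmd 1 (t=10): FL=S FR=S RL=S RR=S
after cmd 2 (t=24): FL=W FR=W RL=S RR=S
after cmd 3 (t=39): FL=W FR=W RL=S RR=S
after cmd 4 (t=53): FL=W FR=W RL=S RR=S
after cmd 5 (t=62): FL=S FR=S RL=W RR=W

start t=4: FL=W FR=W RL=S RR=S
cmd 1: advance +6 → t=10, phase=(0,0,8,8) → FL=S FR=S RL=S RR=S
cmd 2: advance +14 → t=24, phase=(14,14,6,6) → FL=W FR=W RL=S RR=S
cmd 3: advance +15 → t=39, phase=(13,13,5,5) → FL=W FR=W RL=S RR=S
cmd 4: advance +14 → t=53, phase=(11,11,3,3) → FL=W FR=W RL=S RR=S
cmd 5: advance +9 → t=62, phase=(4,4,12,12) → FL=S FR=S RL=W RR=W


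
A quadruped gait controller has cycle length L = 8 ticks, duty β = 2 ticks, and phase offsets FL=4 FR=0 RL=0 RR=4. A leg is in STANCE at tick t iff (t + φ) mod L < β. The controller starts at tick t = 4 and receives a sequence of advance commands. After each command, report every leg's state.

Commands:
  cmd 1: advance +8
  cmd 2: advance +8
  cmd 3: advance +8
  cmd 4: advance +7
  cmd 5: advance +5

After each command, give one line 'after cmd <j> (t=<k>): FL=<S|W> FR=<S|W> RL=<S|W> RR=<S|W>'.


after cmd 1 (t=12): FL=S FR=W RL=W RR=S
after cmd 2 (t=20): FL=S FR=W RL=W RR=S
after cmd 3 (t=28): FL=S FR=W RL=W RR=S
after cmd 4 (t=35): FL=W FR=W RL=W RR=W
after cmd 5 (t=40): FL=W FR=S RL=S RR=W

start t=4: FL=S FR=W RL=W RR=S
cmd 1: advance +8 → t=12, phase=(0,4,4,0) → FL=S FR=W RL=W RR=S
cmd 2: advance +8 → t=20, phase=(0,4,4,0) → FL=S FR=W RL=W RR=S
cmd 3: advance +8 → t=28, phase=(0,4,4,0) → FL=S FR=W RL=W RR=S
cmd 4: advance +7 → t=35, phase=(7,3,3,7) → FL=W FR=W RL=W RR=W
cmd 5: advance +5 → t=40, phase=(4,0,0,4) → FL=W FR=S RL=S RR=W


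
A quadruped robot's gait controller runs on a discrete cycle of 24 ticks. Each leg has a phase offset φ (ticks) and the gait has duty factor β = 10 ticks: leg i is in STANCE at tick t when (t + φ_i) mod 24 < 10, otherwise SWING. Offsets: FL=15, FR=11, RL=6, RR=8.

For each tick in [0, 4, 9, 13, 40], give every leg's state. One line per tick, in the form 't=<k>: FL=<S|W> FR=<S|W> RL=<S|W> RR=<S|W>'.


t=0: FL=W FR=W RL=S RR=S
t=4: FL=W FR=W RL=W RR=W
t=9: FL=S FR=W RL=W RR=W
t=13: FL=S FR=S RL=W RR=W
t=40: FL=S FR=S RL=W RR=S

t=0: phase=(15,11,6,8) vs β=10 → FL=W FR=W RL=S RR=S
t=4: phase=(19,15,10,12) vs β=10 → FL=W FR=W RL=W RR=W
t=9: phase=(0,20,15,17) vs β=10 → FL=S FR=W RL=W RR=W
t=13: phase=(4,0,19,21) vs β=10 → FL=S FR=S RL=W RR=W
t=40: phase=(7,3,22,0) vs β=10 → FL=S FR=S RL=W RR=S


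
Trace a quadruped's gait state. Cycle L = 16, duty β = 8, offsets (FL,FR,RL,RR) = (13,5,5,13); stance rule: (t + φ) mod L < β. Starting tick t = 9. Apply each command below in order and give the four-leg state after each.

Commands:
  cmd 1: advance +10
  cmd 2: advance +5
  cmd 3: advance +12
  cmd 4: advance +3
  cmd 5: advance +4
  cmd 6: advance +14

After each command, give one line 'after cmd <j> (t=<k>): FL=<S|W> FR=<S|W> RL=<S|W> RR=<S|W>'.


start t=9: FL=S FR=W RL=W RR=S
cmd 1: advance +10 → t=19, phase=(0,8,8,0) → FL=S FR=W RL=W RR=S
cmd 2: advance +5 → t=24, phase=(5,13,13,5) → FL=S FR=W RL=W RR=S
cmd 3: advance +12 → t=36, phase=(1,9,9,1) → FL=S FR=W RL=W RR=S
cmd 4: advance +3 → t=39, phase=(4,12,12,4) → FL=S FR=W RL=W RR=S
cmd 5: advance +4 → t=43, phase=(8,0,0,8) → FL=W FR=S RL=S RR=W
cmd 6: advance +14 → t=57, phase=(6,14,14,6) → FL=S FR=W RL=W RR=S

after cmd 1 (t=19): FL=S FR=W RL=W RR=S
after cmd 2 (t=24): FL=S FR=W RL=W RR=S
after cmd 3 (t=36): FL=S FR=W RL=W RR=S
after cmd 4 (t=39): FL=S FR=W RL=W RR=S
after cmd 5 (t=43): FL=W FR=S RL=S RR=W
after cmd 6 (t=57): FL=S FR=W RL=W RR=S


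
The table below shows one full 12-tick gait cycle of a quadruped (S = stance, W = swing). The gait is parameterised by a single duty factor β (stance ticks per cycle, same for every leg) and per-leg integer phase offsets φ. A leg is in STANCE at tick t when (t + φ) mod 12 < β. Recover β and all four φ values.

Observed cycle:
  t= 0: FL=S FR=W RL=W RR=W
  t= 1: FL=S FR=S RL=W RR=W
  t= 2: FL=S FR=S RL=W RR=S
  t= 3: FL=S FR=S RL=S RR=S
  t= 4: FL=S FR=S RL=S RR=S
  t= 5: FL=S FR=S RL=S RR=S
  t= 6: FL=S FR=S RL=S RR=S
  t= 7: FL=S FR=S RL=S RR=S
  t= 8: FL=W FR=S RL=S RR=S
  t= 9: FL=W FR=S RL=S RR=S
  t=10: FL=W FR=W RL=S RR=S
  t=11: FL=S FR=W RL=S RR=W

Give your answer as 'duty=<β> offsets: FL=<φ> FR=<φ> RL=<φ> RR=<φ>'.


duty=9 offsets: FL=1 FR=11 RL=9 RR=10

duty β = stance ticks per leg = 9
FL: stance ticks = 9; W→S at t=11 → φ=1
FR: stance ticks = 9; W→S at t=1 → φ=11
RL: stance ticks = 9; W→S at t=3 → φ=9
RR: stance ticks = 9; W→S at t=2 → φ=10


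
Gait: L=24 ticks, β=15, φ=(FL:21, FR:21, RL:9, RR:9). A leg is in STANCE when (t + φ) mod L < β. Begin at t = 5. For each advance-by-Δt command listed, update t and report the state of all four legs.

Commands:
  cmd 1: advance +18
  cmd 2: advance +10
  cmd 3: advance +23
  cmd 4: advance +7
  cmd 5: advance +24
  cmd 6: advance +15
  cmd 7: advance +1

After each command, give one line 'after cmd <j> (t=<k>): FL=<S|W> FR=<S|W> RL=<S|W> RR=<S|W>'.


start t=5: FL=S FR=S RL=S RR=S
cmd 1: advance +18 → t=23, phase=(20,20,8,8) → FL=W FR=W RL=S RR=S
cmd 2: advance +10 → t=33, phase=(6,6,18,18) → FL=S FR=S RL=W RR=W
cmd 3: advance +23 → t=56, phase=(5,5,17,17) → FL=S FR=S RL=W RR=W
cmd 4: advance +7 → t=63, phase=(12,12,0,0) → FL=S FR=S RL=S RR=S
cmd 5: advance +24 → t=87, phase=(12,12,0,0) → FL=S FR=S RL=S RR=S
cmd 6: advance +15 → t=102, phase=(3,3,15,15) → FL=S FR=S RL=W RR=W
cmd 7: advance +1 → t=103, phase=(4,4,16,16) → FL=S FR=S RL=W RR=W

after cmd 1 (t=23): FL=W FR=W RL=S RR=S
after cmd 2 (t=33): FL=S FR=S RL=W RR=W
after cmd 3 (t=56): FL=S FR=S RL=W RR=W
after cmd 4 (t=63): FL=S FR=S RL=S RR=S
after cmd 5 (t=87): FL=S FR=S RL=S RR=S
after cmd 6 (t=102): FL=S FR=S RL=W RR=W
after cmd 7 (t=103): FL=S FR=S RL=W RR=W


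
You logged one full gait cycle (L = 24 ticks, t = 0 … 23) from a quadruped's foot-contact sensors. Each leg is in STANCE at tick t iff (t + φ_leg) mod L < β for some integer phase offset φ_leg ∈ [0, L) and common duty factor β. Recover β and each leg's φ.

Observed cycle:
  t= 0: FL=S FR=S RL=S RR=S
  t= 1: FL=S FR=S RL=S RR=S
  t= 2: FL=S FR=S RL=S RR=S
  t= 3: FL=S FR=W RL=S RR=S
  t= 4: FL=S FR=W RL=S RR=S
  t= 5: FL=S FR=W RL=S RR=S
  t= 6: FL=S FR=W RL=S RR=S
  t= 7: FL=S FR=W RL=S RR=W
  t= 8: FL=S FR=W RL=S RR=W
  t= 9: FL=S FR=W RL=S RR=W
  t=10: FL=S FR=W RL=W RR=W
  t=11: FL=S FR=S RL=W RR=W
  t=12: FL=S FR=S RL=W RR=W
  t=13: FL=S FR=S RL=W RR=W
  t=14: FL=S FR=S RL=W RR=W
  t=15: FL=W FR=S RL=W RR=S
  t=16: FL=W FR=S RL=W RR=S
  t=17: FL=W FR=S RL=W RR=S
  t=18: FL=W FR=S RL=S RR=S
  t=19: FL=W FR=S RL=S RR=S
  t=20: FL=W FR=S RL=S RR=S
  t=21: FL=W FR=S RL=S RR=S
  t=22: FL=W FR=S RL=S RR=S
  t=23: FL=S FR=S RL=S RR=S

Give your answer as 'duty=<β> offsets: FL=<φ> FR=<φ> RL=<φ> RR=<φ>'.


duty β = stance ticks per leg = 16
FL: stance ticks = 16; W→S at t=23 → φ=1
FR: stance ticks = 16; W→S at t=11 → φ=13
RL: stance ticks = 16; W→S at t=18 → φ=6
RR: stance ticks = 16; W→S at t=15 → φ=9

duty=16 offsets: FL=1 FR=13 RL=6 RR=9


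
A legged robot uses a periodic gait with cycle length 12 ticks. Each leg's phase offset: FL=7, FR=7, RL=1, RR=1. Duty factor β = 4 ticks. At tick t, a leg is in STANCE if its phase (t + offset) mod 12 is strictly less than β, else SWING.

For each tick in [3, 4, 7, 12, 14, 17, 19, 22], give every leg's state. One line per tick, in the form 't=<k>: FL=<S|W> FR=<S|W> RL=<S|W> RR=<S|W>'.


t=3: phase=(10,10,4,4) vs β=4 → FL=W FR=W RL=W RR=W
t=4: phase=(11,11,5,5) vs β=4 → FL=W FR=W RL=W RR=W
t=7: phase=(2,2,8,8) vs β=4 → FL=S FR=S RL=W RR=W
t=12: phase=(7,7,1,1) vs β=4 → FL=W FR=W RL=S RR=S
t=14: phase=(9,9,3,3) vs β=4 → FL=W FR=W RL=S RR=S
t=17: phase=(0,0,6,6) vs β=4 → FL=S FR=S RL=W RR=W
t=19: phase=(2,2,8,8) vs β=4 → FL=S FR=S RL=W RR=W
t=22: phase=(5,5,11,11) vs β=4 → FL=W FR=W RL=W RR=W

t=3: FL=W FR=W RL=W RR=W
t=4: FL=W FR=W RL=W RR=W
t=7: FL=S FR=S RL=W RR=W
t=12: FL=W FR=W RL=S RR=S
t=14: FL=W FR=W RL=S RR=S
t=17: FL=S FR=S RL=W RR=W
t=19: FL=S FR=S RL=W RR=W
t=22: FL=W FR=W RL=W RR=W


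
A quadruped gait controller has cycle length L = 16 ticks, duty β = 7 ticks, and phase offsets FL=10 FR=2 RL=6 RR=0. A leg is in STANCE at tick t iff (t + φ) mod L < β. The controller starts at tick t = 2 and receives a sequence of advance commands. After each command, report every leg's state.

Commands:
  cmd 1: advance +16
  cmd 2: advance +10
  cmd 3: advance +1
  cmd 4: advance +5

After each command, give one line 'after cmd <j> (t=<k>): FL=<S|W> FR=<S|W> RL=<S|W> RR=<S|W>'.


start t=2: FL=W FR=S RL=W RR=S
cmd 1: advance +16 → t=18, phase=(12,4,8,2) → FL=W FR=S RL=W RR=S
cmd 2: advance +10 → t=28, phase=(6,14,2,12) → FL=S FR=W RL=S RR=W
cmd 3: advance +1 → t=29, phase=(7,15,3,13) → FL=W FR=W RL=S RR=W
cmd 4: advance +5 → t=34, phase=(12,4,8,2) → FL=W FR=S RL=W RR=S

after cmd 1 (t=18): FL=W FR=S RL=W RR=S
after cmd 2 (t=28): FL=S FR=W RL=S RR=W
after cmd 3 (t=29): FL=W FR=W RL=S RR=W
after cmd 4 (t=34): FL=W FR=S RL=W RR=S


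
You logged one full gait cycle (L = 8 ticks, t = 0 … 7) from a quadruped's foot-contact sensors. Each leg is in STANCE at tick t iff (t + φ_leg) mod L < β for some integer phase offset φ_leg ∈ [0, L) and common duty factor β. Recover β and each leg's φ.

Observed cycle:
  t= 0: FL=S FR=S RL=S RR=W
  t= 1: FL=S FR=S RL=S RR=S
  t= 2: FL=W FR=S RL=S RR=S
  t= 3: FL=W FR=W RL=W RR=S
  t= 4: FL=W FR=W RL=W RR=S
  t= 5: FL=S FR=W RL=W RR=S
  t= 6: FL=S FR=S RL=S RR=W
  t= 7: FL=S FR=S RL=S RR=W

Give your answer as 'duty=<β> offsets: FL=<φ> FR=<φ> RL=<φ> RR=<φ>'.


duty β = stance ticks per leg = 5
FL: stance ticks = 5; W→S at t=5 → φ=3
FR: stance ticks = 5; W→S at t=6 → φ=2
RL: stance ticks = 5; W→S at t=6 → φ=2
RR: stance ticks = 5; W→S at t=1 → φ=7

duty=5 offsets: FL=3 FR=2 RL=2 RR=7


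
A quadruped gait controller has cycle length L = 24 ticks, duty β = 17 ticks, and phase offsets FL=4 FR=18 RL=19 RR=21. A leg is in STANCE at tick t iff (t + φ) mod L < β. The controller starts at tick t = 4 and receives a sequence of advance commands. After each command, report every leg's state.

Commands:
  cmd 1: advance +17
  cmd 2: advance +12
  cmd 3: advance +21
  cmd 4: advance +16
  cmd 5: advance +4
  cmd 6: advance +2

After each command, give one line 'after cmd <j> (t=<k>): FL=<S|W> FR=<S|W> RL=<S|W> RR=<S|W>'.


start t=4: FL=S FR=W RL=W RR=S
cmd 1: advance +17 → t=21, phase=(1,15,16,18) → FL=S FR=S RL=S RR=W
cmd 2: advance +12 → t=33, phase=(13,3,4,6) → FL=S FR=S RL=S RR=S
cmd 3: advance +21 → t=54, phase=(10,0,1,3) → FL=S FR=S RL=S RR=S
cmd 4: advance +16 → t=70, phase=(2,16,17,19) → FL=S FR=S RL=W RR=W
cmd 5: advance +4 → t=74, phase=(6,20,21,23) → FL=S FR=W RL=W RR=W
cmd 6: advance +2 → t=76, phase=(8,22,23,1) → FL=S FR=W RL=W RR=S

after cmd 1 (t=21): FL=S FR=S RL=S RR=W
after cmd 2 (t=33): FL=S FR=S RL=S RR=S
after cmd 3 (t=54): FL=S FR=S RL=S RR=S
after cmd 4 (t=70): FL=S FR=S RL=W RR=W
after cmd 5 (t=74): FL=S FR=W RL=W RR=W
after cmd 6 (t=76): FL=S FR=W RL=W RR=S


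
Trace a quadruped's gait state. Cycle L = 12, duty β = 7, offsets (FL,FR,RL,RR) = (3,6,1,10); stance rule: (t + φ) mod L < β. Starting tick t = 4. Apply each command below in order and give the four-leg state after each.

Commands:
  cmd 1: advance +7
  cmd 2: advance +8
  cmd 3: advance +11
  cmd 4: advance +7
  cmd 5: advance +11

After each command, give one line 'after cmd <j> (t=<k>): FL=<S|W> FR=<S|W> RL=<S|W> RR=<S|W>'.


after cmd 1 (t=11): FL=S FR=S RL=S RR=W
after cmd 2 (t=19): FL=W FR=S RL=W RR=S
after cmd 3 (t=30): FL=W FR=S RL=W RR=S
after cmd 4 (t=37): FL=S FR=W RL=S RR=W
after cmd 5 (t=48): FL=S FR=S RL=S RR=W

start t=4: FL=W FR=W RL=S RR=S
cmd 1: advance +7 → t=11, phase=(2,5,0,9) → FL=S FR=S RL=S RR=W
cmd 2: advance +8 → t=19, phase=(10,1,8,5) → FL=W FR=S RL=W RR=S
cmd 3: advance +11 → t=30, phase=(9,0,7,4) → FL=W FR=S RL=W RR=S
cmd 4: advance +7 → t=37, phase=(4,7,2,11) → FL=S FR=W RL=S RR=W
cmd 5: advance +11 → t=48, phase=(3,6,1,10) → FL=S FR=S RL=S RR=W


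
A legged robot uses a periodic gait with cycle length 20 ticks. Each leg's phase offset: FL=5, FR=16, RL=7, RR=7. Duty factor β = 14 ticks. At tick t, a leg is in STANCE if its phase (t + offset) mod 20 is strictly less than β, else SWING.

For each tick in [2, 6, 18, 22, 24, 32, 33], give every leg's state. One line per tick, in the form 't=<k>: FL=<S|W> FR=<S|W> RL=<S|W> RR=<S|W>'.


t=2: phase=(7,18,9,9) vs β=14 → FL=S FR=W RL=S RR=S
t=6: phase=(11,2,13,13) vs β=14 → FL=S FR=S RL=S RR=S
t=18: phase=(3,14,5,5) vs β=14 → FL=S FR=W RL=S RR=S
t=22: phase=(7,18,9,9) vs β=14 → FL=S FR=W RL=S RR=S
t=24: phase=(9,0,11,11) vs β=14 → FL=S FR=S RL=S RR=S
t=32: phase=(17,8,19,19) vs β=14 → FL=W FR=S RL=W RR=W
t=33: phase=(18,9,0,0) vs β=14 → FL=W FR=S RL=S RR=S

t=2: FL=S FR=W RL=S RR=S
t=6: FL=S FR=S RL=S RR=S
t=18: FL=S FR=W RL=S RR=S
t=22: FL=S FR=W RL=S RR=S
t=24: FL=S FR=S RL=S RR=S
t=32: FL=W FR=S RL=W RR=W
t=33: FL=W FR=S RL=S RR=S


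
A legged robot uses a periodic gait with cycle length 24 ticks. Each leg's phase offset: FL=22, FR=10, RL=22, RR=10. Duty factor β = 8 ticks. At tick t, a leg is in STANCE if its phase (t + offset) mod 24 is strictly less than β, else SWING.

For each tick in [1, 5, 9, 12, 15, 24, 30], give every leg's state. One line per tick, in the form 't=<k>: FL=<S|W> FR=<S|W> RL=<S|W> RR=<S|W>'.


t=1: phase=(23,11,23,11) vs β=8 → FL=W FR=W RL=W RR=W
t=5: phase=(3,15,3,15) vs β=8 → FL=S FR=W RL=S RR=W
t=9: phase=(7,19,7,19) vs β=8 → FL=S FR=W RL=S RR=W
t=12: phase=(10,22,10,22) vs β=8 → FL=W FR=W RL=W RR=W
t=15: phase=(13,1,13,1) vs β=8 → FL=W FR=S RL=W RR=S
t=24: phase=(22,10,22,10) vs β=8 → FL=W FR=W RL=W RR=W
t=30: phase=(4,16,4,16) vs β=8 → FL=S FR=W RL=S RR=W

t=1: FL=W FR=W RL=W RR=W
t=5: FL=S FR=W RL=S RR=W
t=9: FL=S FR=W RL=S RR=W
t=12: FL=W FR=W RL=W RR=W
t=15: FL=W FR=S RL=W RR=S
t=24: FL=W FR=W RL=W RR=W
t=30: FL=S FR=W RL=S RR=W


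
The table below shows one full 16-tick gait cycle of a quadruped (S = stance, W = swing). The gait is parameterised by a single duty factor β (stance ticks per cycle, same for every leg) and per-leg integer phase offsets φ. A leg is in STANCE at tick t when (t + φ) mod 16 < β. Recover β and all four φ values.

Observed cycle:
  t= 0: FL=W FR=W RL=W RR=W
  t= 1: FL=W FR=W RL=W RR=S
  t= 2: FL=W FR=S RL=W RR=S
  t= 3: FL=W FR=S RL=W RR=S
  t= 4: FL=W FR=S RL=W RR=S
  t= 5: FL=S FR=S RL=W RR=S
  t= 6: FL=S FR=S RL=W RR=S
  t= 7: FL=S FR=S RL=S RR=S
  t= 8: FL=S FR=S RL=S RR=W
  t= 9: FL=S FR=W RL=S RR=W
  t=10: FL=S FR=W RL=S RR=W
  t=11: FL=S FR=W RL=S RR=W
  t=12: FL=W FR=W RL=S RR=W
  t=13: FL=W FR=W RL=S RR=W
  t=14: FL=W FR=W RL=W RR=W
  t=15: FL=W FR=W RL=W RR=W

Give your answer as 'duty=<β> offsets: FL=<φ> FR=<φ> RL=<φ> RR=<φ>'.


duty=7 offsets: FL=11 FR=14 RL=9 RR=15

duty β = stance ticks per leg = 7
FL: stance ticks = 7; W→S at t=5 → φ=11
FR: stance ticks = 7; W→S at t=2 → φ=14
RL: stance ticks = 7; W→S at t=7 → φ=9
RR: stance ticks = 7; W→S at t=1 → φ=15


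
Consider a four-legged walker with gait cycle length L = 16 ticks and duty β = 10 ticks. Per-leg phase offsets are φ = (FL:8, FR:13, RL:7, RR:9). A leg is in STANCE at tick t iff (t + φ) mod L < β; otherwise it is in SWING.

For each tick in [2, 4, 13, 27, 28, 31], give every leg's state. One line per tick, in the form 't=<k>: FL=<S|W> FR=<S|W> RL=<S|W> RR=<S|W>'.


t=2: phase=(10,15,9,11) vs β=10 → FL=W FR=W RL=S RR=W
t=4: phase=(12,1,11,13) vs β=10 → FL=W FR=S RL=W RR=W
t=13: phase=(5,10,4,6) vs β=10 → FL=S FR=W RL=S RR=S
t=27: phase=(3,8,2,4) vs β=10 → FL=S FR=S RL=S RR=S
t=28: phase=(4,9,3,5) vs β=10 → FL=S FR=S RL=S RR=S
t=31: phase=(7,12,6,8) vs β=10 → FL=S FR=W RL=S RR=S

t=2: FL=W FR=W RL=S RR=W
t=4: FL=W FR=S RL=W RR=W
t=13: FL=S FR=W RL=S RR=S
t=27: FL=S FR=S RL=S RR=S
t=28: FL=S FR=S RL=S RR=S
t=31: FL=S FR=W RL=S RR=S


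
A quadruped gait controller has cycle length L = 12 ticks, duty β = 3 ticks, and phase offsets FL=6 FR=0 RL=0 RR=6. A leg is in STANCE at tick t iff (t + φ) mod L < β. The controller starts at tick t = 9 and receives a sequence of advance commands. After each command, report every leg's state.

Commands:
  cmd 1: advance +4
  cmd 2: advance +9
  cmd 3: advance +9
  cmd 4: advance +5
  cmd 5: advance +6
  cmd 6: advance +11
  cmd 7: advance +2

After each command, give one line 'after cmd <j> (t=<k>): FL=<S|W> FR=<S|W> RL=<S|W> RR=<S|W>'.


after cmd 1 (t=13): FL=W FR=S RL=S RR=W
after cmd 2 (t=22): FL=W FR=W RL=W RR=W
after cmd 3 (t=31): FL=S FR=W RL=W RR=S
after cmd 4 (t=36): FL=W FR=S RL=S RR=W
after cmd 5 (t=42): FL=S FR=W RL=W RR=S
after cmd 6 (t=53): FL=W FR=W RL=W RR=W
after cmd 7 (t=55): FL=S FR=W RL=W RR=S

start t=9: FL=W FR=W RL=W RR=W
cmd 1: advance +4 → t=13, phase=(7,1,1,7) → FL=W FR=S RL=S RR=W
cmd 2: advance +9 → t=22, phase=(4,10,10,4) → FL=W FR=W RL=W RR=W
cmd 3: advance +9 → t=31, phase=(1,7,7,1) → FL=S FR=W RL=W RR=S
cmd 4: advance +5 → t=36, phase=(6,0,0,6) → FL=W FR=S RL=S RR=W
cmd 5: advance +6 → t=42, phase=(0,6,6,0) → FL=S FR=W RL=W RR=S
cmd 6: advance +11 → t=53, phase=(11,5,5,11) → FL=W FR=W RL=W RR=W
cmd 7: advance +2 → t=55, phase=(1,7,7,1) → FL=S FR=W RL=W RR=S


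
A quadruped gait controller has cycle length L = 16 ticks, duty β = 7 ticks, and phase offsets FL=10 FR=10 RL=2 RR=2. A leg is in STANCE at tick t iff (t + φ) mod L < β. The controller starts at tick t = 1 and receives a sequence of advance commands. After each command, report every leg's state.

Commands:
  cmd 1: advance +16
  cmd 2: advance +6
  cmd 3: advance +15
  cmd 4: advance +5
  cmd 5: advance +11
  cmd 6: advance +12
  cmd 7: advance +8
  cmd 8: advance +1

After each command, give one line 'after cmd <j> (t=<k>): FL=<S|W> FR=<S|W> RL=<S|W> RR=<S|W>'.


start t=1: FL=W FR=W RL=S RR=S
cmd 1: advance +16 → t=17, phase=(11,11,3,3) → FL=W FR=W RL=S RR=S
cmd 2: advance +6 → t=23, phase=(1,1,9,9) → FL=S FR=S RL=W RR=W
cmd 3: advance +15 → t=38, phase=(0,0,8,8) → FL=S FR=S RL=W RR=W
cmd 4: advance +5 → t=43, phase=(5,5,13,13) → FL=S FR=S RL=W RR=W
cmd 5: advance +11 → t=54, phase=(0,0,8,8) → FL=S FR=S RL=W RR=W
cmd 6: advance +12 → t=66, phase=(12,12,4,4) → FL=W FR=W RL=S RR=S
cmd 7: advance +8 → t=74, phase=(4,4,12,12) → FL=S FR=S RL=W RR=W
cmd 8: advance +1 → t=75, phase=(5,5,13,13) → FL=S FR=S RL=W RR=W

after cmd 1 (t=17): FL=W FR=W RL=S RR=S
after cmd 2 (t=23): FL=S FR=S RL=W RR=W
after cmd 3 (t=38): FL=S FR=S RL=W RR=W
after cmd 4 (t=43): FL=S FR=S RL=W RR=W
after cmd 5 (t=54): FL=S FR=S RL=W RR=W
after cmd 6 (t=66): FL=W FR=W RL=S RR=S
after cmd 7 (t=74): FL=S FR=S RL=W RR=W
after cmd 8 (t=75): FL=S FR=S RL=W RR=W


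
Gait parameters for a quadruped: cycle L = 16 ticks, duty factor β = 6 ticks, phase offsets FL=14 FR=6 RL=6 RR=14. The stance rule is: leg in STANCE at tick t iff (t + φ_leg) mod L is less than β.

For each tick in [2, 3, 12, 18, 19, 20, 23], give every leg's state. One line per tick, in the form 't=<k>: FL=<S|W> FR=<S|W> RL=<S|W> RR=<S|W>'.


t=2: FL=S FR=W RL=W RR=S
t=3: FL=S FR=W RL=W RR=S
t=12: FL=W FR=S RL=S RR=W
t=18: FL=S FR=W RL=W RR=S
t=19: FL=S FR=W RL=W RR=S
t=20: FL=S FR=W RL=W RR=S
t=23: FL=S FR=W RL=W RR=S

t=2: phase=(0,8,8,0) vs β=6 → FL=S FR=W RL=W RR=S
t=3: phase=(1,9,9,1) vs β=6 → FL=S FR=W RL=W RR=S
t=12: phase=(10,2,2,10) vs β=6 → FL=W FR=S RL=S RR=W
t=18: phase=(0,8,8,0) vs β=6 → FL=S FR=W RL=W RR=S
t=19: phase=(1,9,9,1) vs β=6 → FL=S FR=W RL=W RR=S
t=20: phase=(2,10,10,2) vs β=6 → FL=S FR=W RL=W RR=S
t=23: phase=(5,13,13,5) vs β=6 → FL=S FR=W RL=W RR=S


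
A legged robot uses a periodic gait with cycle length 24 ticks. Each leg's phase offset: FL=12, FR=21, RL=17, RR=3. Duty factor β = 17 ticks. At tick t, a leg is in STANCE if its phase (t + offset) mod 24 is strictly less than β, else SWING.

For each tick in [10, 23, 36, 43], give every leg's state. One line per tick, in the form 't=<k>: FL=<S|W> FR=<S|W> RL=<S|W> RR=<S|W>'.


t=10: phase=(22,7,3,13) vs β=17 → FL=W FR=S RL=S RR=S
t=23: phase=(11,20,16,2) vs β=17 → FL=S FR=W RL=S RR=S
t=36: phase=(0,9,5,15) vs β=17 → FL=S FR=S RL=S RR=S
t=43: phase=(7,16,12,22) vs β=17 → FL=S FR=S RL=S RR=W

t=10: FL=W FR=S RL=S RR=S
t=23: FL=S FR=W RL=S RR=S
t=36: FL=S FR=S RL=S RR=S
t=43: FL=S FR=S RL=S RR=W


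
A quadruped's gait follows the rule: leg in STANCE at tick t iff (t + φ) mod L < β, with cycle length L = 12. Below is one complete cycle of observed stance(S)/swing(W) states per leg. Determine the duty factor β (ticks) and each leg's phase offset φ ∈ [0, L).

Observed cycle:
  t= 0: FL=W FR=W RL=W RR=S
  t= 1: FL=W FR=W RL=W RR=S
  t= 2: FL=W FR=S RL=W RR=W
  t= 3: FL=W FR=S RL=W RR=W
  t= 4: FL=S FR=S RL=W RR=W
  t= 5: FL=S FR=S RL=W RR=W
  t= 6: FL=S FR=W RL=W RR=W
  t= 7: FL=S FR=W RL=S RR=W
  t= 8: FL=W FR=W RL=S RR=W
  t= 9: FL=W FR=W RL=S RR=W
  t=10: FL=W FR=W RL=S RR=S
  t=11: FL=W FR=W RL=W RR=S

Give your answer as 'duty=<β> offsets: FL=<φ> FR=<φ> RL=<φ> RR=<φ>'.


duty β = stance ticks per leg = 4
FL: stance ticks = 4; W→S at t=4 → φ=8
FR: stance ticks = 4; W→S at t=2 → φ=10
RL: stance ticks = 4; W→S at t=7 → φ=5
RR: stance ticks = 4; W→S at t=10 → φ=2

duty=4 offsets: FL=8 FR=10 RL=5 RR=2


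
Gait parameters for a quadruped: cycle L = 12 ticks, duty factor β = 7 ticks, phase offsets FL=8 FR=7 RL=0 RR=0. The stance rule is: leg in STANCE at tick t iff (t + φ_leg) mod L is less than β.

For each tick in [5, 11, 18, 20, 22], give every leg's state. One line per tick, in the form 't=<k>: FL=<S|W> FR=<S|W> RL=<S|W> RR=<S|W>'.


t=5: phase=(1,0,5,5) vs β=7 → FL=S FR=S RL=S RR=S
t=11: phase=(7,6,11,11) vs β=7 → FL=W FR=S RL=W RR=W
t=18: phase=(2,1,6,6) vs β=7 → FL=S FR=S RL=S RR=S
t=20: phase=(4,3,8,8) vs β=7 → FL=S FR=S RL=W RR=W
t=22: phase=(6,5,10,10) vs β=7 → FL=S FR=S RL=W RR=W

t=5: FL=S FR=S RL=S RR=S
t=11: FL=W FR=S RL=W RR=W
t=18: FL=S FR=S RL=S RR=S
t=20: FL=S FR=S RL=W RR=W
t=22: FL=S FR=S RL=W RR=W


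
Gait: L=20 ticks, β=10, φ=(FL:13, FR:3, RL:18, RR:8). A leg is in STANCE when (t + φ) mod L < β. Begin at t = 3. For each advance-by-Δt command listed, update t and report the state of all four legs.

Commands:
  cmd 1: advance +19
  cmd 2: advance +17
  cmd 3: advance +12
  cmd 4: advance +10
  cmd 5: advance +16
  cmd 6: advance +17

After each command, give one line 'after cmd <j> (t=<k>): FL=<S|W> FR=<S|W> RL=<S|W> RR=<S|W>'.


after cmd 1 (t=22): FL=W FR=S RL=S RR=W
after cmd 2 (t=39): FL=W FR=S RL=W RR=S
after cmd 3 (t=51): FL=S FR=W RL=S RR=W
after cmd 4 (t=61): FL=W FR=S RL=W RR=S
after cmd 5 (t=77): FL=W FR=S RL=W RR=S
after cmd 6 (t=94): FL=S FR=W RL=W RR=S

start t=3: FL=W FR=S RL=S RR=W
cmd 1: advance +19 → t=22, phase=(15,5,0,10) → FL=W FR=S RL=S RR=W
cmd 2: advance +17 → t=39, phase=(12,2,17,7) → FL=W FR=S RL=W RR=S
cmd 3: advance +12 → t=51, phase=(4,14,9,19) → FL=S FR=W RL=S RR=W
cmd 4: advance +10 → t=61, phase=(14,4,19,9) → FL=W FR=S RL=W RR=S
cmd 5: advance +16 → t=77, phase=(10,0,15,5) → FL=W FR=S RL=W RR=S
cmd 6: advance +17 → t=94, phase=(7,17,12,2) → FL=S FR=W RL=W RR=S


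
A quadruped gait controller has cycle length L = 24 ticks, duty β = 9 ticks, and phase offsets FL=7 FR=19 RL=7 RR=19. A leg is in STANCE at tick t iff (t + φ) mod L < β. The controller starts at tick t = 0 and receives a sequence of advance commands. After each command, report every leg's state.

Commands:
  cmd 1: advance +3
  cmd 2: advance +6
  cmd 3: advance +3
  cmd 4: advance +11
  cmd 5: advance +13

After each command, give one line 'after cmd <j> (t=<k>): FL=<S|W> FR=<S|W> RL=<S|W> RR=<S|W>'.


start t=0: FL=S FR=W RL=S RR=W
cmd 1: advance +3 → t=3, phase=(10,22,10,22) → FL=W FR=W RL=W RR=W
cmd 2: advance +6 → t=9, phase=(16,4,16,4) → FL=W FR=S RL=W RR=S
cmd 3: advance +3 → t=12, phase=(19,7,19,7) → FL=W FR=S RL=W RR=S
cmd 4: advance +11 → t=23, phase=(6,18,6,18) → FL=S FR=W RL=S RR=W
cmd 5: advance +13 → t=36, phase=(19,7,19,7) → FL=W FR=S RL=W RR=S

after cmd 1 (t=3): FL=W FR=W RL=W RR=W
after cmd 2 (t=9): FL=W FR=S RL=W RR=S
after cmd 3 (t=12): FL=W FR=S RL=W RR=S
after cmd 4 (t=23): FL=S FR=W RL=S RR=W
after cmd 5 (t=36): FL=W FR=S RL=W RR=S


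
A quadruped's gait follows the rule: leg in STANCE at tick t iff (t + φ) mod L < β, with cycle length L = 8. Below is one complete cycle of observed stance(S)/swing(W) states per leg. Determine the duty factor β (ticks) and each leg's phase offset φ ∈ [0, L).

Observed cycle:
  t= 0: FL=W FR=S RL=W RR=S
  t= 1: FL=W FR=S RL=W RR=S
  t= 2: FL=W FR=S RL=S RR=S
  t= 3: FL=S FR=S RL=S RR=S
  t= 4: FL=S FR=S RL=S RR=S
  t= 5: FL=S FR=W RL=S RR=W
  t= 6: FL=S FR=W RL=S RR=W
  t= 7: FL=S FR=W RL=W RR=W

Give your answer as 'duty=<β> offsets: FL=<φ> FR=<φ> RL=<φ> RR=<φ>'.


duty β = stance ticks per leg = 5
FL: stance ticks = 5; W→S at t=3 → φ=5
FR: stance ticks = 5; W→S at t=0 → φ=0
RL: stance ticks = 5; W→S at t=2 → φ=6
RR: stance ticks = 5; W→S at t=0 → φ=0

duty=5 offsets: FL=5 FR=0 RL=6 RR=0


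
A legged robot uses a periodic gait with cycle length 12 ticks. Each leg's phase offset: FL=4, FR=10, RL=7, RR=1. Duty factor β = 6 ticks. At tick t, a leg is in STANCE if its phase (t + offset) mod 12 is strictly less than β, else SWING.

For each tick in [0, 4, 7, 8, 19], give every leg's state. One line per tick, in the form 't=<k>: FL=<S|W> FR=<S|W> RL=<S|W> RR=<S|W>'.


t=0: FL=S FR=W RL=W RR=S
t=4: FL=W FR=S RL=W RR=S
t=7: FL=W FR=S RL=S RR=W
t=8: FL=S FR=W RL=S RR=W
t=19: FL=W FR=S RL=S RR=W

t=0: phase=(4,10,7,1) vs β=6 → FL=S FR=W RL=W RR=S
t=4: phase=(8,2,11,5) vs β=6 → FL=W FR=S RL=W RR=S
t=7: phase=(11,5,2,8) vs β=6 → FL=W FR=S RL=S RR=W
t=8: phase=(0,6,3,9) vs β=6 → FL=S FR=W RL=S RR=W
t=19: phase=(11,5,2,8) vs β=6 → FL=W FR=S RL=S RR=W


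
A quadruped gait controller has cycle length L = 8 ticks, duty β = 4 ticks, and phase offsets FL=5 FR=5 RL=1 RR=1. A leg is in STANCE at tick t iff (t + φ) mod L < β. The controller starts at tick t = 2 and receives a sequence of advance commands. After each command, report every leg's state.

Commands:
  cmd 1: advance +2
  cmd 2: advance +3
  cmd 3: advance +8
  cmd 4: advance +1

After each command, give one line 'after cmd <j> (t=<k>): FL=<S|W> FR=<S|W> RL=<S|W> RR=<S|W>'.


start t=2: FL=W FR=W RL=S RR=S
cmd 1: advance +2 → t=4, phase=(1,1,5,5) → FL=S FR=S RL=W RR=W
cmd 2: advance +3 → t=7, phase=(4,4,0,0) → FL=W FR=W RL=S RR=S
cmd 3: advance +8 → t=15, phase=(4,4,0,0) → FL=W FR=W RL=S RR=S
cmd 4: advance +1 → t=16, phase=(5,5,1,1) → FL=W FR=W RL=S RR=S

after cmd 1 (t=4): FL=S FR=S RL=W RR=W
after cmd 2 (t=7): FL=W FR=W RL=S RR=S
after cmd 3 (t=15): FL=W FR=W RL=S RR=S
after cmd 4 (t=16): FL=W FR=W RL=S RR=S


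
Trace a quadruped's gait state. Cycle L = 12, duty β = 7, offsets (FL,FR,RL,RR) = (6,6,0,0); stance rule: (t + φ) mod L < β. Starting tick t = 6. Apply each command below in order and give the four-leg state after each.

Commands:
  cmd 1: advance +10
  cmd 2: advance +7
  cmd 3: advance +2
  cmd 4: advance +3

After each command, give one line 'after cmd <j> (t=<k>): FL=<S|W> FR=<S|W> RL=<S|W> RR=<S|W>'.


after cmd 1 (t=16): FL=W FR=W RL=S RR=S
after cmd 2 (t=23): FL=S FR=S RL=W RR=W
after cmd 3 (t=25): FL=W FR=W RL=S RR=S
after cmd 4 (t=28): FL=W FR=W RL=S RR=S

start t=6: FL=S FR=S RL=S RR=S
cmd 1: advance +10 → t=16, phase=(10,10,4,4) → FL=W FR=W RL=S RR=S
cmd 2: advance +7 → t=23, phase=(5,5,11,11) → FL=S FR=S RL=W RR=W
cmd 3: advance +2 → t=25, phase=(7,7,1,1) → FL=W FR=W RL=S RR=S
cmd 4: advance +3 → t=28, phase=(10,10,4,4) → FL=W FR=W RL=S RR=S


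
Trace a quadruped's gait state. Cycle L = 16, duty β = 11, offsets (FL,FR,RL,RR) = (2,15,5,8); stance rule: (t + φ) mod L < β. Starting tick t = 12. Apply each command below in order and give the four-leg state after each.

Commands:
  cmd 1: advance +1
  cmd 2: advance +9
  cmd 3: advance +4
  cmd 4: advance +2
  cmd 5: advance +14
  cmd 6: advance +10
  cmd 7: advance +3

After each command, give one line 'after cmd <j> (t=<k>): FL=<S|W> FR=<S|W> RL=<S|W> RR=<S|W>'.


start t=12: FL=W FR=W RL=S RR=S
cmd 1: advance +1 → t=13, phase=(15,12,2,5) → FL=W FR=W RL=S RR=S
cmd 2: advance +9 → t=22, phase=(8,5,11,14) → FL=S FR=S RL=W RR=W
cmd 3: advance +4 → t=26, phase=(12,9,15,2) → FL=W FR=S RL=W RR=S
cmd 4: advance +2 → t=28, phase=(14,11,1,4) → FL=W FR=W RL=S RR=S
cmd 5: advance +14 → t=42, phase=(12,9,15,2) → FL=W FR=S RL=W RR=S
cmd 6: advance +10 → t=52, phase=(6,3,9,12) → FL=S FR=S RL=S RR=W
cmd 7: advance +3 → t=55, phase=(9,6,12,15) → FL=S FR=S RL=W RR=W

after cmd 1 (t=13): FL=W FR=W RL=S RR=S
after cmd 2 (t=22): FL=S FR=S RL=W RR=W
after cmd 3 (t=26): FL=W FR=S RL=W RR=S
after cmd 4 (t=28): FL=W FR=W RL=S RR=S
after cmd 5 (t=42): FL=W FR=S RL=W RR=S
after cmd 6 (t=52): FL=S FR=S RL=S RR=W
after cmd 7 (t=55): FL=S FR=S RL=W RR=W
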